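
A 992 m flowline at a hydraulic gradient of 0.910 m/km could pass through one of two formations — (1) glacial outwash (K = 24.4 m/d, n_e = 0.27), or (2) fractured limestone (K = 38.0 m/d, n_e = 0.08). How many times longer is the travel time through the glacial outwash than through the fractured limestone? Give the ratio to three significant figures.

5.26

Unit 1 (glacial outwash): v = 24.4×9.1e-4/0.27 = 0.08224 m/d, t = 992/0.08224 = 12060 d
Unit 2 (fractured limestone): v = 38.0×9.1e-4/0.08 = 0.4322 m/d, t = 992/0.4322 = 2295 d
t(glacial outwash) / t(fractured limestone) = 12060/2295 = 5.26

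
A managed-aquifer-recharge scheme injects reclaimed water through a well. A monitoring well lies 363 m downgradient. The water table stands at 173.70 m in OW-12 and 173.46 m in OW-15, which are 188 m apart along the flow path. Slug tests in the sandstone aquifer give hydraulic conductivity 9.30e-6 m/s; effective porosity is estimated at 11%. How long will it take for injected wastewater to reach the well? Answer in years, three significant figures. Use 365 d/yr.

Hydraulic gradient i = (173.70 − 173.46) / 188 = 0.24 / 188 = 0.001277
K = 9.30e-6 m/s × 86400 s/d = 0.8035 m/d
Darcy flux q = K·i = 0.8035 × 0.001277 = 0.001026 m/d
Seepage velocity v = q / n = 0.001026 / 0.11 = 0.009325 m/d
t = L / v = 363 / 0.009325 = 38930 d
   = 38930 / 365 = 107 yr

107 years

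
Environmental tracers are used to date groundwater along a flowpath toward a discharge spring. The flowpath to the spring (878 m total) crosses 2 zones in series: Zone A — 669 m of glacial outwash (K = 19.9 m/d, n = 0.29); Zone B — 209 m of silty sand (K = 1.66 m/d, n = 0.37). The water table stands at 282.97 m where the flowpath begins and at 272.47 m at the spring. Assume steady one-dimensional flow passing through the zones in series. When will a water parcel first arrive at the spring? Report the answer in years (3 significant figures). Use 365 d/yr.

Total head drop ΔH = 282.97 − 272.47 = 10.50 m
Steady 1-D flow in series ⇒ the Darcy flux q is identical in every zone and the zone head losses add (resistances L/K in series).
Σ(L/K) = 669/19.9 + 209/1.66 = 33.62 + 125.9 = 159.5 d
q = ΔH / Σ(L/K) = 10.50 / 159.5 = 0.06582 m/d (same in every zone)
Zone A: v = q/n = 0.06582/0.29 = 0.2270 m/d → t_A = 669/0.2270 = 2948 d
Zone B: v = q/n = 0.06582/0.37 = 0.1779 m/d → t_B = 209/0.1779 = 1175 d
Total t = 2948 + 1175 = 4122 d
   = 4122 / 365 = 11.3 yr

11.3 years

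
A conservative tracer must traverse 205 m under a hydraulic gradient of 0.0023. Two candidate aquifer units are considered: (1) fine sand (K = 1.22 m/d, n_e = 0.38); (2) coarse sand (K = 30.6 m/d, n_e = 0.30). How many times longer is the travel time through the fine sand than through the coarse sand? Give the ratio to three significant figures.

Unit 1 (fine sand): v = 1.22×0.0023/0.38 = 0.007384 m/d, t = 205/0.007384 = 27760 d
Unit 2 (coarse sand): v = 30.6×0.0023/0.30 = 0.2346 m/d, t = 205/0.2346 = 873.8 d
t(fine sand) / t(coarse sand) = 27760/873.8 = 31.8

31.8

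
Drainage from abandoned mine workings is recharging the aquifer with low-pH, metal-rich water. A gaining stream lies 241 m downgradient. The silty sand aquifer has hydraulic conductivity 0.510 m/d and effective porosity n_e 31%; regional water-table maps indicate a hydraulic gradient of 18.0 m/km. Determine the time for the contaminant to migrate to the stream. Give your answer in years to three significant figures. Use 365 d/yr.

22.3 years

Specific discharge q = 0.510 × 0.018 = 0.009180 m/d
Average linear velocity = 0.009180 / 0.31 = 0.02961 m/d
t = L / v = 241 / 0.02961 = 8138 d
   = 8138 / 365 = 22.3 yr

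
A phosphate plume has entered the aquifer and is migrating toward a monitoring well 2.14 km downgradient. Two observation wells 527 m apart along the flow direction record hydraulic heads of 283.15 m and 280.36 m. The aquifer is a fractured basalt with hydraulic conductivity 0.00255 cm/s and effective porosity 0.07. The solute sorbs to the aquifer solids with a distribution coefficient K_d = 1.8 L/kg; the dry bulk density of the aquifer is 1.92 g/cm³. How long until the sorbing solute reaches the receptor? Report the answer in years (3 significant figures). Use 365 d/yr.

Hydraulic gradient i = (283.15 − 280.36) / 527 = 2.79 / 527 = 0.005294
K = 0.00255 cm/s × 864 = 2.203 m/d
Specific discharge q = 2.203 × 0.005294 = 0.01166 m/d
v_s = q/n_e = 0.01166/0.07 = 0.1666 m/d
Retardation R = 1 + ρ_b·K_d/n = 1 + 1.92×1.8/0.07 = 50.37
Contaminant velocity v_c = v/R = 0.1666/50.37 = 0.003308 m/d
L = 2.14 km = 2140 m
t = L/v_c = 2140/0.003308 = 646900 d
   = 646900/365 = 1770 yr

1770 years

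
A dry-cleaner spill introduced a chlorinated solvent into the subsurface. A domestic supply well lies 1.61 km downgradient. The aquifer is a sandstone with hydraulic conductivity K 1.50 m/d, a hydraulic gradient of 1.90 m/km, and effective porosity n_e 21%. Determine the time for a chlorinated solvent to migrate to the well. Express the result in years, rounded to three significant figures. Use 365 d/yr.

325 years

q = Ki = 1.50 × 0.0019 = 0.002850 m/d
Average linear velocity = 0.002850 / 0.21 = 0.01357 m/d
L = 1.61 km = 1610 m
t = L / v = 1610 / 0.01357 = 118600 d
   = 118600 / 365 = 325 yr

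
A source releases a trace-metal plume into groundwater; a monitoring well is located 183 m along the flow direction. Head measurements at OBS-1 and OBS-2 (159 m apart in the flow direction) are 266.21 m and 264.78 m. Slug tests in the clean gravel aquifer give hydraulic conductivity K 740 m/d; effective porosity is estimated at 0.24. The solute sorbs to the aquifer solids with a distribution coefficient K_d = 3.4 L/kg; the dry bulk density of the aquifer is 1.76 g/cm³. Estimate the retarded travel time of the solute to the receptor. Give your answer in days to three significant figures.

171 days

Hydraulic gradient i = (266.21 − 264.78) / 159 = 1.43 / 159 = 0.008994
Specific discharge q = 740 × 0.008994 = 6.655 m/d
Average linear velocity = 6.655 / 0.24 = 27.73 m/d
Retardation R = 1 + ρ_b·K_d/n = 1 + 1.76×3.4/0.24 = 25.93
Contaminant velocity v_c = v/R = 27.73/25.93 = 1.069 m/d
t = L/v_c = 183/1.069 = 171.1 d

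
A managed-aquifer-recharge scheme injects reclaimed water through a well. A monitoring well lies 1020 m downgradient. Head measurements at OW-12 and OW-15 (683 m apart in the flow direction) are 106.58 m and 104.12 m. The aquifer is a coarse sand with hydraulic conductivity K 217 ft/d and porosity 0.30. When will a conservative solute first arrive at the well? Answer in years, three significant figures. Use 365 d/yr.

3.52 years

Hydraulic gradient i = (106.58 − 104.12) / 683 = 2.46 / 683 = 0.003602
K = 217 ft/d × 0.3048 = 66.14 m/d
Specific discharge q = 66.14 × 0.003602 = 0.2382 m/d
v_s = q/n_e = 0.2382/0.30 = 0.7941 m/d
t = L / v = 1020 / 0.7941 = 1284 d
   = 1284 / 365 = 3.52 yr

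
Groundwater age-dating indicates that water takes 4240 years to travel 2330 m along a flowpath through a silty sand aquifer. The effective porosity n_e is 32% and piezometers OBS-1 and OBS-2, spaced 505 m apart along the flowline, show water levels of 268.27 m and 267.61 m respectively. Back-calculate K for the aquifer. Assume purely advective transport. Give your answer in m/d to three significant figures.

0.369 m/d

Hydraulic gradient i = (268.27 − 267.61) / 505 = 0.66 / 505 = 0.001307
t = 4240 years = 1.548e6 d
v = L / t = 2330 / 1.548e6 = 0.001506 m/d
K = v · n / i = 0.001506 × 0.32 / 0.001307 = 0.369 m/d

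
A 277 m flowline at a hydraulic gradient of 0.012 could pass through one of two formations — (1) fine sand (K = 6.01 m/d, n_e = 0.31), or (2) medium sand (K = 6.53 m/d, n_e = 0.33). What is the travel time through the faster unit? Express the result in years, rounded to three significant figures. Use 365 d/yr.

3.20 years

Unit 1 (fine sand): v = 6.01×0.012/0.31 = 0.2326 m/d, t = 277/0.2326 = 1191 d
Unit 2 (medium sand): v = 6.53×0.012/0.33 = 0.2375 m/d, t = 277/0.2375 = 1167 d
Faster: 1167 d / 365 = 3.20 yr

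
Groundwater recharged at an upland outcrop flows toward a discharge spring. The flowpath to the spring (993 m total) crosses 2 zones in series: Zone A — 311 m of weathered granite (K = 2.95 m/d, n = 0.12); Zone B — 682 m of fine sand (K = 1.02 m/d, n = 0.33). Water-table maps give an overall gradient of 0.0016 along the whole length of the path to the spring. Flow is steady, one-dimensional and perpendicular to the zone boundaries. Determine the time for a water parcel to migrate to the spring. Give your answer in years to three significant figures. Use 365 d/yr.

350 years

For zones in series the flux q is common to all zones; the equivalent conductivity is the harmonic (thickness-weighted) mean, K_eq = L_total / Σ(L_j/K_j).
Σ(L/K) = 311/2.95 + 682/1.02 = 105.4 + 668.6 = 774.1 d
K_eq = L_total / Σ(L/K) = 993 / 774.1 = 1.283 m/d
q = K_eq · i = 1.283 × 0.0016 = 0.002053 m/d (same in every zone)
Zone A: v = q/n = 0.002053/0.12 = 0.01710 m/d → t_A = 311/0.01710 = 18180 d
Zone B: v = q/n = 0.002053/0.33 = 0.006220 m/d → t_B = 682/0.006220 = 109600 d
Total t = 18180 + 109600 = 127800 d
   = 127800 / 365 = 350 yr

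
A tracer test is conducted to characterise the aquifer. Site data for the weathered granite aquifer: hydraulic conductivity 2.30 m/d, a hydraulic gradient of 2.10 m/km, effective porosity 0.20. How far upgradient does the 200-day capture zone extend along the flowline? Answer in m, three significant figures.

q = Ki = 2.30 × 0.0021 = 0.004830 m/d
Seepage velocity v = q / n = 0.004830 / 0.20 = 0.02415 m/d
L = v × T = 0.02415 × 200 = 4.830 m

4.83 m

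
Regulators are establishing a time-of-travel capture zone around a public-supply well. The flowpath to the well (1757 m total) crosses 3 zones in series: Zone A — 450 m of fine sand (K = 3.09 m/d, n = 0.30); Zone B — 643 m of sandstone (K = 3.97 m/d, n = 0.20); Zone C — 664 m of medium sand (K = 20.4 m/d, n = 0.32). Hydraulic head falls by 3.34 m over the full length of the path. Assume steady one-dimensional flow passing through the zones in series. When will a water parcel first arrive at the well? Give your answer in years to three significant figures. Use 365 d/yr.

Steady 1-D flow in series ⇒ the Darcy flux q is identical in every zone and the zone head losses add (resistances L/K in series).
Σ(L/K) = 450/3.09 + 643/3.97 + 664/20.4 = 145.6 + 162.0 + 32.55 = 340.1 d
q = ΔH / Σ(L/K) = 3.34 / 340.1 = 0.009819 m/d (same in every zone)
Zone A: v = q/n = 0.009819/0.30 = 0.03273 m/d → t_A = 450/0.03273 = 13750 d
Zone B: v = q/n = 0.009819/0.20 = 0.04910 m/d → t_B = 643/0.04910 = 13100 d
Zone C: v = q/n = 0.009819/0.32 = 0.03069 m/d → t_C = 664/0.03069 = 21640 d
Total t = 13750 + 13100 + 21640 = 48480 d
   = 48480 / 365 = 133 yr

133 years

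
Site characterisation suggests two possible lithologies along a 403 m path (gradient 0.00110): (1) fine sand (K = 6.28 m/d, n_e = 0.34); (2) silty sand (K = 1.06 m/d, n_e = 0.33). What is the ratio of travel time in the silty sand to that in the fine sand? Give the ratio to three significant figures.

5.75

Unit 1 (fine sand): v = 6.28×0.0011/0.34 = 0.02032 m/d, t = 403/0.02032 = 19830 d
Unit 2 (silty sand): v = 1.06×0.0011/0.33 = 0.003533 m/d, t = 403/0.003533 = 114100 d
t(silty sand) / t(fine sand) = 114100/19830 = 5.75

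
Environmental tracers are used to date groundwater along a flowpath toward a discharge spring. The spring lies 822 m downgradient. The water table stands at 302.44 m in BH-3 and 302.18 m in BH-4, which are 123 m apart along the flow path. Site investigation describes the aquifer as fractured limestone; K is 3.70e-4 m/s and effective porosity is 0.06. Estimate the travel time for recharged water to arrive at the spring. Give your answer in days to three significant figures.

730 days

Hydraulic gradient i = (302.44 − 302.18) / 123 = 0.26 / 123 = 0.002114
K = 3.70e-4 m/s × 86400 s/d = 31.97 m/d
q = Ki = 31.97 × 0.002114 = 0.06757 m/d
v_s = q/n_e = 0.06757/0.06 = 1.126 m/d
t = L / v = 822 / 1.126 = 729.9 d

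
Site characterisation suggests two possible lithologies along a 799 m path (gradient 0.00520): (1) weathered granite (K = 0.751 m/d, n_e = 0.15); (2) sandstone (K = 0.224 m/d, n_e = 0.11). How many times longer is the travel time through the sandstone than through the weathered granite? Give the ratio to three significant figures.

Unit 1 (weathered granite): v = 0.751×0.0052/0.15 = 0.02603 m/d, t = 799/0.02603 = 30690 d
Unit 2 (sandstone): v = 0.224×0.0052/0.11 = 0.01059 m/d, t = 799/0.01059 = 75460 d
t(sandstone) / t(weathered granite) = 75460/30690 = 2.46

2.46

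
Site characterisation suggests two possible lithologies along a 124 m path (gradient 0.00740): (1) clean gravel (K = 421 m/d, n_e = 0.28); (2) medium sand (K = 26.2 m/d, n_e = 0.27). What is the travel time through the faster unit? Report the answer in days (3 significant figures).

11.1 days

Unit 1 (clean gravel): v = 421×0.0074/0.28 = 11.13 m/d, t = 124/11.13 = 11.14 d
Unit 2 (medium sand): v = 26.2×0.0074/0.27 = 0.7181 m/d, t = 124/0.7181 = 172.7 d
Faster unit: t = 11.1 d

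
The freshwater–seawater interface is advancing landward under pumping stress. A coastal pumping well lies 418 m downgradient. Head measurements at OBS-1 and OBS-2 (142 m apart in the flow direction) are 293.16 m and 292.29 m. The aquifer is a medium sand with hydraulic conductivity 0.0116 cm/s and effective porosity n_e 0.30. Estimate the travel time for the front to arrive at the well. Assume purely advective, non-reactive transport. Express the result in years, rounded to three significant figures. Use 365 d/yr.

Hydraulic gradient i = (293.16 − 292.29) / 142 = 0.87 / 142 = 0.006127
K = 0.0116 cm/s × 864 = 10.02 m/d
Darcy flux q = K·i = 10.02 × 0.006127 = 0.06140 m/d
v_s = q/n_e = 0.06140/0.30 = 0.2047 m/d
t = L / v = 418 / 0.2047 = 2042 d
   = 2042 / 365 = 5.60 yr

5.60 years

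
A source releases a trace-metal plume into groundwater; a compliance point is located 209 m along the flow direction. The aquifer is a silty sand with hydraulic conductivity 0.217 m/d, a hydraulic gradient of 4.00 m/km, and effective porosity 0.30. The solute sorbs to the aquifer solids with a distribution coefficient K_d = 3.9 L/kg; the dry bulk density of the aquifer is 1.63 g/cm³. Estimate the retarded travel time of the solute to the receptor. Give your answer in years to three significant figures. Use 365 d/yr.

4390 years

q = Ki = 0.217 × 0.0040 = 8.680e-4 m/d
Average linear velocity = 8.680e-4 / 0.30 = 0.002893 m/d
Retardation R = 1 + ρ_b·K_d/n = 1 + 1.63×3.9/0.30 = 22.19
Contaminant velocity v_c = v/R = 0.002893/22.19 = 1.304e-4 m/d
t = L/v_c = 209/1.304e-4 = 1.603e6 d
   = 1.603e6/365 = 4390 yr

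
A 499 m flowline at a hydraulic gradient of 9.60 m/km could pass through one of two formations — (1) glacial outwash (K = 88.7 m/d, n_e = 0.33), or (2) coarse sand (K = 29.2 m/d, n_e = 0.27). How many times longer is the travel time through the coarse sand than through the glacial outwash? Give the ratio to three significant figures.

Unit 1 (glacial outwash): v = 88.7×0.0096/0.33 = 2.580 m/d, t = 499/2.580 = 193.4 d
Unit 2 (coarse sand): v = 29.2×0.0096/0.27 = 1.038 m/d, t = 499/1.038 = 480.6 d
t(coarse sand) / t(glacial outwash) = 480.6/193.4 = 2.49

2.49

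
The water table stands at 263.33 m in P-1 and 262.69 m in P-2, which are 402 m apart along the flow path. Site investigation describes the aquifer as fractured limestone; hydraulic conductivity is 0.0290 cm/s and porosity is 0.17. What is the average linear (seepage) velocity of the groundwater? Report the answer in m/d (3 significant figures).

0.235 m/d

Hydraulic gradient i = (263.33 − 262.69) / 402 = 0.64 / 402 = 0.001592
K = 0.0290 cm/s × 864 = 25.06 m/d
Specific discharge q = 25.06 × 0.001592 = 0.03989 m/d
v_s = q/n_e = 0.03989/0.17 = 0.2346 m/d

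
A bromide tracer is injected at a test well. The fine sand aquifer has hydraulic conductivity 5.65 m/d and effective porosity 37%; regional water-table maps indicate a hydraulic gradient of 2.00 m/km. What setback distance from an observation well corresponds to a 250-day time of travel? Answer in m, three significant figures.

7.64 m

Darcy flux q = K·i = 5.65 × 0.0020 = 0.01130 m/d
v_s = q/n_e = 0.01130/0.37 = 0.03054 m/d
L = v × T = 0.03054 × 250 = 7.635 m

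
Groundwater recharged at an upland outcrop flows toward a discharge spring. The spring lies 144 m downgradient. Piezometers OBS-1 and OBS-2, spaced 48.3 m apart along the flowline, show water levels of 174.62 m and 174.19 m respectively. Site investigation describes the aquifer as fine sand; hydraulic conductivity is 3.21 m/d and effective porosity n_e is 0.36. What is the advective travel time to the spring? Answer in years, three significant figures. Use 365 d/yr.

Hydraulic gradient i = (174.62 − 174.19) / 48.3 = 0.43 / 48.3 = 0.008903
Specific discharge q = 3.21 × 0.008903 = 0.02858 m/d
v_s = q/n_e = 0.02858/0.36 = 0.07938 m/d
t = L / v = 144 / 0.07938 = 1814 d
   = 1814 / 365 = 4.97 yr

4.97 years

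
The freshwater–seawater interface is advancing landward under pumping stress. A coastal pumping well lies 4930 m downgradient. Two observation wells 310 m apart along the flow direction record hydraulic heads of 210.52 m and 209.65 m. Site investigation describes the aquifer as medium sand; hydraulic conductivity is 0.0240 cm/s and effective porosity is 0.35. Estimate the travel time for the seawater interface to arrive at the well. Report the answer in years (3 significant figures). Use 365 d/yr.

Hydraulic gradient i = (210.52 − 209.65) / 310 = 0.87 / 310 = 0.002806
K = 0.0240 cm/s × 864 = 20.74 m/d
Darcy flux q = K·i = 20.74 × 0.002806 = 0.05819 m/d
v = Ki/n = 20.74·0.002806/0.35 = 0.1663 m/d
t = L / v = 4930 / 0.1663 = 29650 d
   = 29650 / 365 = 81.2 yr

81.2 years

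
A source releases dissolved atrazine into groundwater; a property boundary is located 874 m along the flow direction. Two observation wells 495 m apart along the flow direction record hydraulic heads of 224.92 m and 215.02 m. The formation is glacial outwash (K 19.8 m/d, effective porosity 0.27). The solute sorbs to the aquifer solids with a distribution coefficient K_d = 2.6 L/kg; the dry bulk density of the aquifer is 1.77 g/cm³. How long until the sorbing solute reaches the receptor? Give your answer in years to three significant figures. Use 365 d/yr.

29.5 years

Hydraulic gradient i = (224.92 − 215.02) / 495 = 9.90 / 495 = 0.02000
Darcy flux q = K·i = 19.8 × 0.02000 = 0.3960 m/d
Seepage velocity v = q / n = 0.3960 / 0.27 = 1.467 m/d
Retardation R = 1 + ρ_b·K_d/n = 1 + 1.77×2.6/0.27 = 18.04
Contaminant velocity v_c = v/R = 1.467/18.04 = 0.08128 m/d
t = L/v_c = 874/0.08128 = 10750 d
   = 10750/365 = 29.5 yr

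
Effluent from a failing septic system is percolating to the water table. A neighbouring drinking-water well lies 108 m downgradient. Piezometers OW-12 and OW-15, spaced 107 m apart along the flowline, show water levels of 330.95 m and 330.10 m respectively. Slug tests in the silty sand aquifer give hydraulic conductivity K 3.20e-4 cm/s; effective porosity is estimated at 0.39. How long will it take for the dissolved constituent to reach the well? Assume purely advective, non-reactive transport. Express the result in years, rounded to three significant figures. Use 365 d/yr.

52.5 years

Hydraulic gradient i = (330.95 − 330.10) / 107 = 0.85 / 107 = 0.007944
K = 3.20e-4 cm/s × 864 = 0.2765 m/d
Darcy flux q = K·i = 0.2765 × 0.007944 = 0.002196 m/d
Average linear velocity = 0.002196 / 0.39 = 0.005632 m/d
t = L / v = 108 / 0.005632 = 19180 d
   = 19180 / 365 = 52.5 yr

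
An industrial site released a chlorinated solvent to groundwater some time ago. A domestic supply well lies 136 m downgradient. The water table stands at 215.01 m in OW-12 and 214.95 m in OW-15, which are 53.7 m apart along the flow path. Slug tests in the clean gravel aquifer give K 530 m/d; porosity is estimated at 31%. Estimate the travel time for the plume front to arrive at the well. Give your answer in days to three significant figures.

71.2 days

Hydraulic gradient i = (215.01 − 214.95) / 53.7 = 0.06 / 53.7 = 0.001117
Darcy flux q = K·i = 530 × 0.001117 = 0.5922 m/d
Average linear velocity = 0.5922 / 0.31 = 1.910 m/d
t = L / v = 136 / 1.910 = 71.19 d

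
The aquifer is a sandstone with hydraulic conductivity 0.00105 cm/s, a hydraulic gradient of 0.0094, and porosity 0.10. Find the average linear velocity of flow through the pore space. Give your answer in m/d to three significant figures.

0.0853 m/d

K = 0.00105 cm/s × 864 = 0.9072 m/d
q = Ki = 0.9072 × 0.0094 = 0.008528 m/d
v = Ki/n = 0.9072·0.0094/0.10 = 0.08528 m/d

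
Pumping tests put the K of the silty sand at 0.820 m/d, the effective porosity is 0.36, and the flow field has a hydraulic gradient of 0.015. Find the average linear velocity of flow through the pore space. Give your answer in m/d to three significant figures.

0.0342 m/d

Specific discharge q = 0.820 × 0.015 = 0.01230 m/d
v = Ki/n = 0.820·0.015/0.36 = 0.03417 m/d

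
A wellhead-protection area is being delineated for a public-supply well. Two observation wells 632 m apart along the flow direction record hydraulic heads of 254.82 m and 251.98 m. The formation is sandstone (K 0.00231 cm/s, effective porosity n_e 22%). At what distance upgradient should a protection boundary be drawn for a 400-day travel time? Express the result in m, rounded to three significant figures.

Hydraulic gradient i = (254.82 − 251.98) / 632 = 2.84 / 632 = 0.004494
K = 0.00231 cm/s × 864 = 1.996 m/d
Darcy flux q = K·i = 1.996 × 0.004494 = 0.008969 m/d
v_s = q/n_e = 0.008969/0.22 = 0.04077 m/d
L = v × T = 0.04077 × 400 = 16.31 m

16.3 m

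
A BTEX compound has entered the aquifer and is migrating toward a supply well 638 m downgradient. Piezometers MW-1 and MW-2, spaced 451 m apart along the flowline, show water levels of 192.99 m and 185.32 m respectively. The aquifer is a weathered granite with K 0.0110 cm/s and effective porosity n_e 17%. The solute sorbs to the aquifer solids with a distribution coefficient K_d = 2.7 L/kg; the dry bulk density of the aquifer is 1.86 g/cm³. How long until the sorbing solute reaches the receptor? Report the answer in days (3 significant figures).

20500 days

Hydraulic gradient i = (192.99 − 185.32) / 451 = 7.67 / 451 = 0.01701
K = 0.0110 cm/s × 864 = 9.504 m/d
q = Ki = 9.504 × 0.01701 = 0.1616 m/d
Seepage velocity v = q / n = 0.1616 / 0.17 = 0.9508 m/d
Retardation R = 1 + ρ_b·K_d/n = 1 + 1.86×2.7/0.17 = 30.54
Contaminant velocity v_c = v/R = 0.9508/30.54 = 0.03113 m/d
t = L/v_c = 638/0.03113 = 20490 d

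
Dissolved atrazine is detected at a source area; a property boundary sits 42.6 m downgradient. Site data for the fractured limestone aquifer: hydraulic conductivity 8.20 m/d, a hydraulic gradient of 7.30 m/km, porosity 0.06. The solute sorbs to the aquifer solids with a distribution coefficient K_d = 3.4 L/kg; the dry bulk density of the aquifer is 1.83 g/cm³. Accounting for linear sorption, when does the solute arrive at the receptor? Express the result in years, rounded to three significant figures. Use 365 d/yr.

12.2 years

Specific discharge q = 8.20 × 0.0073 = 0.05986 m/d
Seepage velocity v = q / n = 0.05986 / 0.06 = 0.9977 m/d
Retardation R = 1 + ρ_b·K_d/n = 1 + 1.83×3.4/0.06 = 104.7
Contaminant velocity v_c = v/R = 0.9977/104.7 = 0.009529 m/d
t = L/v_c = 42.6/0.009529 = 4471 d
   = 4471/365 = 12.2 yr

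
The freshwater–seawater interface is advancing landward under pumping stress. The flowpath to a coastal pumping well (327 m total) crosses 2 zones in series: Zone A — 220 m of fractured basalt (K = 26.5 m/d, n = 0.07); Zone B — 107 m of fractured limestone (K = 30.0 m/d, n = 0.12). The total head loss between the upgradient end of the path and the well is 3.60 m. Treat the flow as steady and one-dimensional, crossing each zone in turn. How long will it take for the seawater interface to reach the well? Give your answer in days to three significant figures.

93.1 days

Steady 1-D flow in series ⇒ the Darcy flux q is identical in every zone and the zone head losses add (resistances L/K in series).
Σ(L/K) = 220/26.5 + 107/30.0 = 8.302 + 3.567 = 11.87 d
q = ΔH / Σ(L/K) = 3.60 / 11.87 = 0.3033 m/d (same in every zone)
Zone A: v = q/n = 0.3033/0.07 = 4.333 m/d → t_A = 220/4.333 = 50.77 d
Zone B: v = q/n = 0.3033/0.12 = 2.528 m/d → t_B = 107/2.528 = 42.33 d
Total t = 50.77 + 42.33 = 93.10 d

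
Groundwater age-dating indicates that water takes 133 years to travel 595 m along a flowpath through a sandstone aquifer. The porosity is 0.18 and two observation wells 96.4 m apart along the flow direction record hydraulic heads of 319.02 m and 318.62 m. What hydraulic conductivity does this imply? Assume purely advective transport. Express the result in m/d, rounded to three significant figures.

0.532 m/d

Hydraulic gradient i = (319.02 − 318.62) / 96.4 = 0.40 / 96.4 = 0.004149
t = 133 years = 48550 d
v = L / t = 595 / 48550 = 0.01226 m/d
K = v · n / i = 0.01226 × 0.18 / 0.004149 = 0.532 m/d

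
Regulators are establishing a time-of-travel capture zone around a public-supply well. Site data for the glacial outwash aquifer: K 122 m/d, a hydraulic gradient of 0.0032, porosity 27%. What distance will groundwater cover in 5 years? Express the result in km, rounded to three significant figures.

2.64 km

q = Ki = 122 × 0.0032 = 0.3904 m/d
Seepage velocity v = q / n = 0.3904 / 0.27 = 1.446 m/d
T = 5 yr × 365 = 1825 d
L = v × T = 1.446 × 1825 = 2639 m
   = 2.64 km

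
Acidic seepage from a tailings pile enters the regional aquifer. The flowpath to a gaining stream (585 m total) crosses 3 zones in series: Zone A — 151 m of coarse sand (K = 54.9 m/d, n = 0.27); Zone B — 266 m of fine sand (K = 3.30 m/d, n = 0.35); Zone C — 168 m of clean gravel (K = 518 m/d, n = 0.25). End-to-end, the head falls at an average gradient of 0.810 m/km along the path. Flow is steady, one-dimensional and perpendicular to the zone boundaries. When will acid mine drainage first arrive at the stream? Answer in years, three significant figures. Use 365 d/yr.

85.1 years

Continuity: the same q passes through each zone, so ΔH = q·Σ(L_j/K_j) — the zones act as resistances in series.
Σ(L/K) = 151/54.9 + 266/3.30 + 168/518 = 2.750 + 80.61 + 0.3243 = 83.68 d
K_eq = L_total / Σ(L/K) = 585 / 83.68 = 6.991 m/d
q = K_eq · i = 6.991 × 8.1e-4 = 0.005663 m/d (same in every zone)
Zone A: v = q/n = 0.005663/0.27 = 0.02097 m/d → t_A = 151/0.02097 = 7200 d
Zone B: v = q/n = 0.005663/0.35 = 0.01618 m/d → t_B = 266/0.01618 = 16440 d
Zone C: v = q/n = 0.005663/0.25 = 0.02265 m/d → t_C = 168/0.02265 = 7417 d
Total t = 7200 + 16440 + 7417 = 31060 d
   = 31060 / 365 = 85.1 yr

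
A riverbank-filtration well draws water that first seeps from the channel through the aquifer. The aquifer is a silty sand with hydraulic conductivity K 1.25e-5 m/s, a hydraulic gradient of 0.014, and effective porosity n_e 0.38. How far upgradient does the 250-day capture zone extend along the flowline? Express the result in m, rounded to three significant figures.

K = 1.25e-5 m/s × 86400 s/d = 1.080 m/d
Darcy flux q = K·i = 1.080 × 0.014 = 0.01512 m/d
v_s = q/n_e = 0.01512/0.38 = 0.03979 m/d
L = v × T = 0.03979 × 250 = 9.947 m

9.95 m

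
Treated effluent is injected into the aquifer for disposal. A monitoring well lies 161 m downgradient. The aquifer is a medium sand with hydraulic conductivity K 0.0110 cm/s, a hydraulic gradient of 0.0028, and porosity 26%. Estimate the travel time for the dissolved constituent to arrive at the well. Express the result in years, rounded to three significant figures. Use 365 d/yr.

4.31 years

K = 0.0110 cm/s × 864 = 9.504 m/d
Specific discharge q = 9.504 × 0.0028 = 0.02661 m/d
Seepage velocity v = q / n = 0.02661 / 0.26 = 0.1024 m/d
t = L / v = 161 / 0.1024 = 1573 d
   = 1573 / 365 = 4.31 yr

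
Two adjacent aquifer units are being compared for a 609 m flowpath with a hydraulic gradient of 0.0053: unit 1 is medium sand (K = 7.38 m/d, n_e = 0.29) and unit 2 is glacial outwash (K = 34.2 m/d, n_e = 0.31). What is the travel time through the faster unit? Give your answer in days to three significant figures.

Unit 1 (medium sand): v = 7.38×0.0053/0.29 = 0.1349 m/d, t = 609/0.1349 = 4515 d
Unit 2 (glacial outwash): v = 34.2×0.0053/0.31 = 0.5847 m/d, t = 609/0.5847 = 1042 d
Faster unit: t = 1040 d

1040 days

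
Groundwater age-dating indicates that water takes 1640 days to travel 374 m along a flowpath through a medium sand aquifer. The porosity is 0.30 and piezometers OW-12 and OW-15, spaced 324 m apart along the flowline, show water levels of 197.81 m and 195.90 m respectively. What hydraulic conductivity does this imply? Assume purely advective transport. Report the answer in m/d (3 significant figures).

Hydraulic gradient i = (197.81 − 195.90) / 324 = 1.91 / 324 = 0.005895
v = L / t = 374 / 1640 = 0.2280 m/d
K = v · n / i = 0.2280 × 0.30 / 0.005895 = 11.6 m/d

11.6 m/d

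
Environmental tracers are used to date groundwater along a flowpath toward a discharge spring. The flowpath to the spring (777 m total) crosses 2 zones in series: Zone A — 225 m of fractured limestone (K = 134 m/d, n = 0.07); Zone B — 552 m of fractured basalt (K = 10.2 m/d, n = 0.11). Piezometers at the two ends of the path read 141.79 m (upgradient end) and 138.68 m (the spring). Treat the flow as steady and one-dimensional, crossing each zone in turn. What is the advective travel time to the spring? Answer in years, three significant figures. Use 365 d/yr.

Total head drop ΔH = 141.79 − 138.68 = 3.11 m
Continuity: the same q passes through each zone, so ΔH = q·Σ(L_j/K_j) — the zones act as resistances in series.
Σ(L/K) = 225/134 + 552/10.2 = 1.679 + 54.12 = 55.80 d
q = ΔH / Σ(L/K) = 3.11 / 55.80 = 0.05574 m/d (same in every zone)
Zone A: v = q/n = 0.05574/0.07 = 0.7963 m/d → t_A = 225/0.7963 = 282.6 d
Zone B: v = q/n = 0.05574/0.11 = 0.5067 m/d → t_B = 552/0.5067 = 1089 d
Total t = 282.6 + 1089 = 1372 d
   = 1372 / 365 = 3.76 yr

3.76 years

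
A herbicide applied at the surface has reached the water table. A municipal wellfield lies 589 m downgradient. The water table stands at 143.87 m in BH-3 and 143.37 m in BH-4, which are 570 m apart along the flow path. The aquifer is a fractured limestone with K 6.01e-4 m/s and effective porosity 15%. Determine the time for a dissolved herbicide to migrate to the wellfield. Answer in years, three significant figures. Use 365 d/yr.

Hydraulic gradient i = (143.87 − 143.37) / 570 = 0.50 / 570 = 8.772e-4
K = 6.01e-4 m/s × 86400 s/d = 51.93 m/d
Darcy flux q = K·i = 51.93 × 8.772e-4 = 0.04555 m/d
Seepage velocity v = q / n = 0.04555 / 0.15 = 0.3037 m/d
t = L / v = 589 / 0.3037 = 1940 d
   = 1940 / 365 = 5.31 yr

5.31 years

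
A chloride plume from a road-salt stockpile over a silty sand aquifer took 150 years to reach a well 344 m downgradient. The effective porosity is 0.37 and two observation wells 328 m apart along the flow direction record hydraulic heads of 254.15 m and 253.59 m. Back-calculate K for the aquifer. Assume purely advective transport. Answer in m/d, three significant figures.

1.36 m/d

Hydraulic gradient i = (254.15 − 253.59) / 328 = 0.56 / 328 = 0.001707
t = 150 years = 54750 d
v = L / t = 344 / 54750 = 0.006283 m/d
K = v · n / i = 0.006283 × 0.37 / 0.001707 = 1.36 m/d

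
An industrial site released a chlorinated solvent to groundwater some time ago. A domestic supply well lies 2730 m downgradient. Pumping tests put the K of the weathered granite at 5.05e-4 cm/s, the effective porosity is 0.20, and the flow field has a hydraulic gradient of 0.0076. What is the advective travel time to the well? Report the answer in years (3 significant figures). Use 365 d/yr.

K = 5.05e-4 cm/s × 864 = 0.4363 m/d
q = Ki = 0.4363 × 0.0076 = 0.003316 m/d
Average linear velocity = 0.003316 / 0.20 = 0.01658 m/d
t = L / v = 2730 / 0.01658 = 164700 d
   = 164700 / 365 = 451 yr

451 years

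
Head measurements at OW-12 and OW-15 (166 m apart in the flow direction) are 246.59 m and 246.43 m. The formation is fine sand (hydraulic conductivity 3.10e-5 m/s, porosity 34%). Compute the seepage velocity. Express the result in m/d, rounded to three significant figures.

0.00759 m/d

Hydraulic gradient i = (246.59 − 246.43) / 166 = 0.16 / 166 = 9.639e-4
K = 3.10e-5 m/s × 86400 s/d = 2.678 m/d
Darcy flux q = K·i = 2.678 × 9.639e-4 = 0.002582 m/d
Seepage velocity v = q / n = 0.002582 / 0.34 = 0.007593 m/d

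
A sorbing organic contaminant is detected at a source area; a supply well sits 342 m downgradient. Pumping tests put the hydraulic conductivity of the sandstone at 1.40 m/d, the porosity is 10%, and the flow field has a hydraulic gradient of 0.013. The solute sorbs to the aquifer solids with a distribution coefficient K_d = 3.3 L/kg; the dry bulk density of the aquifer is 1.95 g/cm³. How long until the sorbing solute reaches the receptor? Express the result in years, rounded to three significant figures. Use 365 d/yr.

Specific discharge q = 1.40 × 0.013 = 0.01820 m/d
Seepage velocity v = q / n = 0.01820 / 0.10 = 0.1820 m/d
Retardation R = 1 + ρ_b·K_d/n = 1 + 1.95×3.3/0.10 = 65.35
Contaminant velocity v_c = v/R = 0.1820/65.35 = 0.002785 m/d
t = L/v_c = 342/0.002785 = 122800 d
   = 122800/365 = 336 yr

336 years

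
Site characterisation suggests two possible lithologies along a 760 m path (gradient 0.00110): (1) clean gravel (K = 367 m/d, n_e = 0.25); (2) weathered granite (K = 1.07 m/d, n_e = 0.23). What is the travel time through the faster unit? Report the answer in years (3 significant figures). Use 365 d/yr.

1.29 years

Unit 1 (clean gravel): v = 367×0.0011/0.25 = 1.615 m/d, t = 760/1.615 = 470.6 d
Unit 2 (weathered granite): v = 1.07×0.0011/0.23 = 0.005117 m/d, t = 760/0.005117 = 148500 d
Faster: 470.6 d / 365 = 1.29 yr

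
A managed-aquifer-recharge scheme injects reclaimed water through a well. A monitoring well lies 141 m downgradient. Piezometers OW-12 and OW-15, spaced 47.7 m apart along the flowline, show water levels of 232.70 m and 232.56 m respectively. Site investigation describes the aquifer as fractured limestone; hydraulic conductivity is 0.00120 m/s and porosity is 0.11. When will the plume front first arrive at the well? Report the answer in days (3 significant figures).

51.0 days

Hydraulic gradient i = (232.70 − 232.56) / 47.7 = 0.14 / 47.7 = 0.002935
K = 0.00120 m/s × 86400 s/d = 103.7 m/d
Darcy flux q = K·i = 103.7 × 0.002935 = 0.3043 m/d
v_s = q/n_e = 0.3043/0.11 = 2.766 m/d
t = L / v = 141 / 2.766 = 50.97 d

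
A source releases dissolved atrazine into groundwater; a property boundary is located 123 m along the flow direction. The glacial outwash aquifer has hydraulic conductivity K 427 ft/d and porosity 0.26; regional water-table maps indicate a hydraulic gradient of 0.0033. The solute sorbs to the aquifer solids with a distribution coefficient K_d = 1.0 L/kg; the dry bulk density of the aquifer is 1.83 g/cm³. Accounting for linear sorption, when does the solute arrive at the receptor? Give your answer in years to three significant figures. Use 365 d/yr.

1.64 years

K = 427 ft/d × 0.3048 = 130.1 m/d
Darcy flux q = K·i = 130.1 × 0.0033 = 0.4295 m/d
Average linear velocity = 0.4295 / 0.26 = 1.652 m/d
Retardation R = 1 + ρ_b·K_d/n = 1 + 1.83×1.0/0.26 = 8.038
Contaminant velocity v_c = v/R = 1.652/8.038 = 0.2055 m/d
t = L/v_c = 123/0.2055 = 598.5 d
   = 598.5/365 = 1.64 yr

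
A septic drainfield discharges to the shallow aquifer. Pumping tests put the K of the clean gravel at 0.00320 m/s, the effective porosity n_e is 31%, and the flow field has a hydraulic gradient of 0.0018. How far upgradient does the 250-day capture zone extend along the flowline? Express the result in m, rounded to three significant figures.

401 m

K = 0.00320 m/s × 86400 s/d = 276.5 m/d
Darcy flux q = K·i = 276.5 × 0.0018 = 0.4977 m/d
v_s = q/n_e = 0.4977/0.31 = 1.605 m/d
L = v × T = 1.605 × 250 = 401.3 m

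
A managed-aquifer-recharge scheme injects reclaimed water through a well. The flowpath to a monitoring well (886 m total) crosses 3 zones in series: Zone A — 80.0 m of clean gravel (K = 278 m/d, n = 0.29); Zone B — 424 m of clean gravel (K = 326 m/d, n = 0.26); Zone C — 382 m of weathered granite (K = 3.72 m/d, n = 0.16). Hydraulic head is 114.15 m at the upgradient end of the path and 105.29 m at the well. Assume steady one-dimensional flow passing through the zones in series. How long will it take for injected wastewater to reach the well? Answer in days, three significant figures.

2290 days

Total head drop ΔH = 114.15 − 105.29 = 8.86 m
Steady 1-D flow in series ⇒ the Darcy flux q is identical in every zone and the zone head losses add (resistances L/K in series).
Σ(L/K) = 80.0/278 + 424/326 + 382/3.72 = 0.2878 + 1.301 + 102.7 = 104.3 d
q = ΔH / Σ(L/K) = 8.86 / 104.3 = 0.08497 m/d (same in every zone)
Zone A: v = q/n = 0.08497/0.29 = 0.2930 m/d → t_A = 80.0/0.2930 = 273.0 d
Zone B: v = q/n = 0.08497/0.26 = 0.3268 m/d → t_B = 424/0.3268 = 1297 d
Zone C: v = q/n = 0.08497/0.16 = 0.5310 m/d → t_C = 382/0.5310 = 719.3 d
Total t = 273.0 + 1297 + 719.3 = 2290 d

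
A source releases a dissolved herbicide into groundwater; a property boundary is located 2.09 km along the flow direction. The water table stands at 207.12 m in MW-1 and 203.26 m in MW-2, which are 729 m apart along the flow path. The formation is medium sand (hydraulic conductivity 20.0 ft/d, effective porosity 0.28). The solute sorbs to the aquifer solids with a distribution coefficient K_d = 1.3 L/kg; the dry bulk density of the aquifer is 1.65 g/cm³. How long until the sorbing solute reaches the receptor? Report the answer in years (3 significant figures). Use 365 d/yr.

430 years

Hydraulic gradient i = (207.12 − 203.26) / 729 = 3.86 / 729 = 0.005295
K = 20.0 ft/d × 0.3048 = 6.096 m/d
Darcy flux q = K·i = 6.096 × 0.005295 = 0.03228 m/d
Average linear velocity = 0.03228 / 0.28 = 0.1153 m/d
Retardation R = 1 + ρ_b·K_d/n = 1 + 1.65×1.3/0.28 = 8.661
Contaminant velocity v_c = v/R = 0.1153/8.661 = 0.01331 m/d
L = 2.09 km = 2090 m
t = L/v_c = 2090/0.01331 = 157000 d
   = 157000/365 = 430 yr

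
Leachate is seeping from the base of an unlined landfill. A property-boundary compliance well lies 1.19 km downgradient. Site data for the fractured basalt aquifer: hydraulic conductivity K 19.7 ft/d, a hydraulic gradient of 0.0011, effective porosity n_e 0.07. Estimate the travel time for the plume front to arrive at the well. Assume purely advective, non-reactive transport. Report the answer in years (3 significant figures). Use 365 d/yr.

34.6 years

K = 19.7 ft/d × 0.3048 = 6.005 m/d
q = Ki = 6.005 × 0.0011 = 0.006605 m/d
Seepage velocity v = q / n = 0.006605 / 0.07 = 0.09436 m/d
L = 1.19 km = 1190 m
t = L / v = 1190 / 0.09436 = 12610 d
   = 12610 / 365 = 34.6 yr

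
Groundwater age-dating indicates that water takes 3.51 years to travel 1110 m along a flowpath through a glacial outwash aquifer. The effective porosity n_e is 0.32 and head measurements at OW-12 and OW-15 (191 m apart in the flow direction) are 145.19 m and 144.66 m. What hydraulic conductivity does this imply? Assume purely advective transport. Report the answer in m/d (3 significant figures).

99.9 m/d

Hydraulic gradient i = (145.19 − 144.66) / 191 = 0.53 / 191 = 0.002775
t = 3.51 years = 1281 d
v = L / t = 1110 / 1281 = 0.8664 m/d
K = v · n / i = 0.8664 × 0.32 / 0.002775 = 99.9 m/d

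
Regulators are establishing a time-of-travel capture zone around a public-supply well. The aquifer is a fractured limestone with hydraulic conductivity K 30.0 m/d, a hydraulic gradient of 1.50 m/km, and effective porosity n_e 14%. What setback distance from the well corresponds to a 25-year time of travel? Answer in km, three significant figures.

2.93 km

q = Ki = 30.0 × 0.0015 = 0.04500 m/d
v = Ki/n = 30.0·0.0015/0.14 = 0.3214 m/d
T = 25 yr × 365 = 9125 d
L = v × T = 0.3214 × 9125 = 2933 m
   = 2.93 km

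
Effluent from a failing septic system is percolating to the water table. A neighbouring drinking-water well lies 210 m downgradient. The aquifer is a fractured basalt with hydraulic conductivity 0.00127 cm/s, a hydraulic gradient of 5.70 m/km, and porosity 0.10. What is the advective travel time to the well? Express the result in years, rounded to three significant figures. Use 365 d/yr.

K = 0.00127 cm/s × 864 = 1.097 m/d
Darcy flux q = K·i = 1.097 × 0.0057 = 0.006254 m/d
v = Ki/n = 1.097·0.0057/0.10 = 0.06254 m/d
t = L / v = 210 / 0.06254 = 3358 d
   = 3358 / 365 = 9.20 yr

9.20 years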